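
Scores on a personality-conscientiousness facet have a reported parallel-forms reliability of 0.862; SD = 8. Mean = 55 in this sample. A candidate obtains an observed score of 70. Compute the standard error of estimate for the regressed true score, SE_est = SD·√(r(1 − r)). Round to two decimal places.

2.76

SE_est = SD * √(r(1 − r)) = 8.000 * √0.119 ≈ 8.000 * 0.345 ≈ 2.759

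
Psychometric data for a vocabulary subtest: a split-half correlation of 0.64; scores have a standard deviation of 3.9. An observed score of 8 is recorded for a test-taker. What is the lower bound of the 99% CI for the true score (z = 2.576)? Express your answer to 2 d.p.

3.29

Full-length reliability (Spearman-Brown) = 2(0.64)/(1+0.64) ≈ 0.7805
SEM = 3.9000 · √(1 − 0.7805) = 3.9000 · √0.2195 ≈ 3.9000 · 0.4685 ≈ 1.8272
Margin = 2.576 · 1.8272 ≈ 4.7070
Lower bound: 8 − 4.7070 = 3.2930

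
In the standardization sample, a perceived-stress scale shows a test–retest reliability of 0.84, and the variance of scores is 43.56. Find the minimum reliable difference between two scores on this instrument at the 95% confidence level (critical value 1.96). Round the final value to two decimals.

σ = 43.56^(1/2) = 6.600
The standard error of measurement is 6.600·√(1 − 0.840) ≈ 6.600·0.400 ≈ 2.640.
SE_diff = √2 · SEM ≈ 3.734
Minimum reliable difference = 1.96 · SE_diff ≈ 1.96 · 3.734 ≈ 7.318

7.32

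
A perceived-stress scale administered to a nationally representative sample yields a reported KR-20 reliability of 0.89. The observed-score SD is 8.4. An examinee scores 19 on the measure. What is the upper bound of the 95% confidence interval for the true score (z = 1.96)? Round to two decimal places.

24.46

The standard error of measurement is 8.4000·√(1 − 0.8900) ≈ 8.4000·0.3317 ≈ 2.7860.
Half-width = 1.96·2.7860 ≈ 5.4605
Upper limit = 19 + 5.4605 ≈ 24.4605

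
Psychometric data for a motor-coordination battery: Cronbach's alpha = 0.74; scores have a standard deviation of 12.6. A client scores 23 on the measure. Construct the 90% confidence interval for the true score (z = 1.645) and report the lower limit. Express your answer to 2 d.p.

12.43

SEM = 12.600 · √(1 − 0.740) = 12.600 · √0.260 ≈ 12.600 · 0.510 ≈ 6.425
1.645 · SEM ≈ 10.569
Lower limit = 23 − 10.569 ≈ 12.431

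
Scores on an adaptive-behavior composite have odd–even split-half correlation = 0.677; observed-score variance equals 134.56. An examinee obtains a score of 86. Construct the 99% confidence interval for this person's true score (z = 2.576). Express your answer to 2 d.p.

σ = 134.56^(1/2) = 11.6000
r_full = 2·0.677 / (1 + 0.677) ≈ 0.8074
SEM = 11.6000·√(1 − 0.8074) ≈ 5.0909
2.576 · SEM ≈ 13.1141
CI = 86 ± 13.1141 → [72.8859, 99.1141]

[72.89, 99.11]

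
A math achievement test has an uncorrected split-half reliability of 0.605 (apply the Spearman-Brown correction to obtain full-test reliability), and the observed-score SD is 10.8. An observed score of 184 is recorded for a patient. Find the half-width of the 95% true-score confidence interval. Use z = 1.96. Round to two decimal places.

r_full = 2·0.605 / (1 + 0.605) ≈ 0.754
The standard error of measurement is 10.800*√(1 − 0.754) ≈ 10.800*0.496 ≈ 5.358.
Margin = 1.96 * 5.358 ≈ 10.501

10.50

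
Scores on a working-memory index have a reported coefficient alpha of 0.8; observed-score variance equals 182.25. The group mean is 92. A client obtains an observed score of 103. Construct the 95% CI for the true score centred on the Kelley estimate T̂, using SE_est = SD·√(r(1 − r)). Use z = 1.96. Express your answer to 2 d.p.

[90.22, 111.38]

SD = √182.25 ≈ 13.5000
Estimated true score = 0.8000·103 + (1 − 0.8000)·92 ≈ 100.8000
SE_est = 13.5000·√(0.8000·0.2000) ≈ 5.4000
95% CI: 100.8000 ± 10.5840 ≈ (90.2160, 111.3840)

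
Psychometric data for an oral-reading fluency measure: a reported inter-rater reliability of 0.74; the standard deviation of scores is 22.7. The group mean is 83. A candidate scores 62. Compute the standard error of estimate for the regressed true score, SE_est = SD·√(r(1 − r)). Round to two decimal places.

9.96

SE_est = 22.700*√(0.740*0.260) ≃ 9.957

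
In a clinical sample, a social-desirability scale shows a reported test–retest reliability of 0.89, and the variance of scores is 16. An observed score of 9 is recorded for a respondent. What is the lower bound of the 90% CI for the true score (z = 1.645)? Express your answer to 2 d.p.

6.82

SD = √16 ≃ 4.000
SEM = 4.000 * √(1 − 0.890) = 4.000 * √0.110 ≃ 4.000 * 0.332 ≃ 1.327
Half-width = 1.645*1.327 ≃ 2.182
Lower limit = 9 − 2.182 ≃ 6.818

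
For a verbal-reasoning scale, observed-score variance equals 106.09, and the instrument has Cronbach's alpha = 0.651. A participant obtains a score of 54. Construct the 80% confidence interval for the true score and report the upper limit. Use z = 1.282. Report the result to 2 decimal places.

61.80

SD = √106.09 ≈ 10.300
SEM = 10.300·√(1 − 0.651) ≈ 6.085
Margin = 1.282 · 6.085 ≈ 7.801
Upper limit = 54 + 7.801 ≈ 61.801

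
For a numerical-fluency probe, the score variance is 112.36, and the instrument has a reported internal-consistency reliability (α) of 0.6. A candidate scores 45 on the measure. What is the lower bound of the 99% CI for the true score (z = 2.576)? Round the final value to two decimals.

27.73

SD = √112.36 = 10.600
SEM = 10.600×√(1 − 0.600) ≈ 6.704
Half-width = 2.576×6.704 ≈ 17.270
Lower bound: 45 − 17.270 = 27.730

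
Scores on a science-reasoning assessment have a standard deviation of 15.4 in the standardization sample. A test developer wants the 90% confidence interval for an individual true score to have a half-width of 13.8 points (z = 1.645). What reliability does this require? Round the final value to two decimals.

0.70

Required SEM = 13.8 / 1.645 ≈ 8.389
r = 1 − (SEM / SD)² = 1 − (8.389 / 15.4)² ≈ 1 − 0.297 ≈ 0.703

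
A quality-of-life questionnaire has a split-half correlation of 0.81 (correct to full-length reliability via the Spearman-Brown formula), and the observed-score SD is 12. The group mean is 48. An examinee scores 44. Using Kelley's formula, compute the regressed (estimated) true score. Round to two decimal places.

r_full = 2·0.81 / (1 + 0.81) ≈ 0.89503
Estimated true score = 0.89503*44 + (1 − 0.89503)*48 ≈ 44.41989

44.42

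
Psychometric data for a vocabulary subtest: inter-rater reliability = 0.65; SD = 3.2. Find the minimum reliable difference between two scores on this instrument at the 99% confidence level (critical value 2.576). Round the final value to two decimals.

SEM = 3.20000 · √(1 − 0.65000) = 3.20000 · √0.35000 ≈ 3.20000 · 0.59161 ≈ 1.89315
Standard error of the difference = 1.89315·√2 ≈ 2.67731
Minimum reliable difference = 2.576 · SE_diff ≈ 2.576 · 2.67731 ≈ 6.89676

6.90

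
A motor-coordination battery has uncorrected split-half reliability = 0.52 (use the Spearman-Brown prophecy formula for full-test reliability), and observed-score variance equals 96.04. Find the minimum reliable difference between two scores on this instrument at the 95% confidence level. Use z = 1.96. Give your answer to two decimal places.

SD = √96.04 = 9.80000
r_full = 2·0.52 / (1 + 0.52) ≈ 0.68421
SEM = 9.80000 · √(1 − 0.68421) = 9.80000 · √0.31579 ≈ 9.80000 · 0.56195 ≈ 5.50712
SE_diff = SEM · √2 ≈ 5.50712 · 1.41421 ≈ 7.78825
Minimum reliable difference = 1.96 · SE_diff ≈ 1.96 · 7.78825 ≈ 15.26497

15.26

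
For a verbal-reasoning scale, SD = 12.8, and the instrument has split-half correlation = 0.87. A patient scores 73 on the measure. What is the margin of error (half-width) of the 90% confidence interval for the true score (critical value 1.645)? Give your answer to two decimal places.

5.55

Spearman-Brown: r = 2(0.87) / (1 + 0.87) = 1.740 / 1.870 ≈ 0.930
SEM = 12.800*√(1 − 0.930) ≈ 3.375
Half-width = 1.645*3.375 ≈ 5.552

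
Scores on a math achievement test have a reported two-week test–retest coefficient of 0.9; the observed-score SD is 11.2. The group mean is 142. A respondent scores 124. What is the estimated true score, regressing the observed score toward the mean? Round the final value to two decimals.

T̂ = r·X + (1 − r)·M = 0.900·124 + 0.100·142 = 111.600 + 14.200 ≃ 125.800

125.80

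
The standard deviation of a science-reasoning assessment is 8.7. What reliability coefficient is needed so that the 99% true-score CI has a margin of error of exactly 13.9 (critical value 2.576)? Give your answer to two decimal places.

0.62

SEM needed = half-width / z = 13.9/2.576 ≈ 5.39596
r = 1 − (SEM / SD)² = 1 − (5.39596 / 8.7)² ≈ 1 − 0.38468 ≈ 0.61532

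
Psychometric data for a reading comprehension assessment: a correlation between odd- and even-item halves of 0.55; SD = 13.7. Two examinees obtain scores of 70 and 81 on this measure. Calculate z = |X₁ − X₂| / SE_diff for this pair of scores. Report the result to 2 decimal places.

Spearman-Brown: r = 2(0.55) / (1 + 0.55) = 1.1000 / 1.5500 ≈ 0.7097
SEM = 13.7000 × √(1 − 0.7097) = 13.7000 × √0.2903 ≈ 13.7000 × 0.5388 ≈ 7.3818
Standard error of the difference = 7.3818·√2 ≈ 10.4394
z = 11 / 10.4394 ≈ 1.0537

1.05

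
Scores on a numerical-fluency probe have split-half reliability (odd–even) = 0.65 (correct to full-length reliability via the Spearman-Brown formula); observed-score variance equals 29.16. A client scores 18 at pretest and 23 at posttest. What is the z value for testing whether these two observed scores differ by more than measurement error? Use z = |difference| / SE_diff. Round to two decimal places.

1.42

SD = √29.16 ≈ 5.400
Full-length reliability (Spearman-Brown) = 2(0.65)/(1+0.65) ≈ 0.788
SEM = 5.400 · √(1 − 0.788) = 5.400 · √0.212 ≈ 5.400 · 0.461 ≈ 2.487
SE_diff = √2 · SEM ≈ 3.517
z = |18 − 23| / 3.517 = 5 / 3.517 ≈ 1.422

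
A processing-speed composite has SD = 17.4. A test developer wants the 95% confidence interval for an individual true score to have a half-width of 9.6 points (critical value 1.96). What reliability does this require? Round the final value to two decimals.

0.92

Required SEM = 9.6 / 1.96 ≈ 4.89796
r = 1 − (SEM / SD)² = 1 − (4.89796 / 17.4)² ≈ 1 − 0.07924 ≈ 0.92076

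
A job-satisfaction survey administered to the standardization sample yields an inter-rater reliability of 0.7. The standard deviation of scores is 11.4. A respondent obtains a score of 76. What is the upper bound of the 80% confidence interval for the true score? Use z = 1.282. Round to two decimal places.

SEM = 11.40000 · √(1 − 0.70000) = 11.40000 · √0.30000 ≈ 11.40000 · 0.54772 ≈ 6.24404
Half-width = 1.282·6.24404 ≈ 8.00486
Upper limit = 76 + 8.00486 ≈ 84.00486

84.00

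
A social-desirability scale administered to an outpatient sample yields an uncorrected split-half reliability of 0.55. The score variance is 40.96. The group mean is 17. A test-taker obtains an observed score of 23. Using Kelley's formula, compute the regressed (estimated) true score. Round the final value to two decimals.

Spearman-Brown: r = 2(0.55) / (1 + 0.55) = 1.100 / 1.550 ≈ 0.710
T̂ = r·X + (1 − r)·M = 0.710·23 + 0.290·17 ≈ 16.323 + 4.935 ≈ 21.258

21.26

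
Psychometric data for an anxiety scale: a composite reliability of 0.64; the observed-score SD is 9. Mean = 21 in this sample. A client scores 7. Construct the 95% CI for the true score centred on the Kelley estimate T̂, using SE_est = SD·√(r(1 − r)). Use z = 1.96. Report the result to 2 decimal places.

T̂ = r·X + (1 − r)·M = 0.640*7 + 0.360*21 = 4.480 + 7.560 ≃ 12.040
SE_est = SD * √(r(1 − r)) = 9.000 * √0.230 ≃ 9.000 * 0.480 ≃ 4.320
95% CI: 12.040 ± 8.467 ≃ (3.573, 20.507)

[3.57, 20.51]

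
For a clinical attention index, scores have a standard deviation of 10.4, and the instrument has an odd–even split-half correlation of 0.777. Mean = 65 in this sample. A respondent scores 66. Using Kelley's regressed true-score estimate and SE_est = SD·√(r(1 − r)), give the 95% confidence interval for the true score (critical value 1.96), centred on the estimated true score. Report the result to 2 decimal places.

Spearman-Brown: r = 2(0.777) / (1 + 0.777) = 1.5540 / 1.7770 ≈ 0.8745
T̂ = r·X + (1 − r)·M = 0.8745·66 + 0.1255·65 ≈ 57.7175 + 8.1570 ≈ 65.8745
SE_est = 10.4000·√(0.8745·0.1255) ≈ 3.4453
CI = 65.8745 ± 1.96 · 3.4453 → [59.1218, 72.6272]

[59.12, 72.63]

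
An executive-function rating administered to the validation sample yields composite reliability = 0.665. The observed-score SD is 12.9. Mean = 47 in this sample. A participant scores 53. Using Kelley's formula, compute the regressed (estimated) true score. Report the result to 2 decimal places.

50.99

Estimated true score = 0.6650×53 + (1 − 0.6650)×47 ≃ 50.9900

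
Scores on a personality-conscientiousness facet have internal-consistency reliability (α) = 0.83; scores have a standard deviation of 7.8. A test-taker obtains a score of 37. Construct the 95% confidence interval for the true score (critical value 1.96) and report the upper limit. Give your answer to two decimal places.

The standard error of measurement is 7.8000·√(1 − 0.8300) ≈ 7.8000·0.4123 ≈ 3.2160.
Margin = 1.96 · 3.2160 ≈ 6.3034
Upper bound: 37 + 6.3034 = 43.3034

43.30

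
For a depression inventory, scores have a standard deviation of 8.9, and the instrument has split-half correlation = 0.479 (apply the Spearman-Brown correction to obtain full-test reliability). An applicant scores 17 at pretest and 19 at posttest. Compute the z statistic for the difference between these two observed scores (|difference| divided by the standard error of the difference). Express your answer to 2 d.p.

0.27

Full-length reliability (Spearman-Brown) = 2(0.479)/(1+0.479) ≈ 0.648
SEM = 8.900 × √(1 − 0.648) = 8.900 × √0.352 ≈ 8.900 × 0.594 ≈ 5.282
Standard error of the difference = 5.282·√2 ≈ 7.470
z = |17 − 19| / 7.470 = 2 / 7.470 ≈ 0.268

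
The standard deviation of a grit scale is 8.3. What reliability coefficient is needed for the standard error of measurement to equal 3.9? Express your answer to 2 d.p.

r = 1 − (SEM / SD)² = 1 − (3.900 / 8.3)² ≈ 1 − 0.221 ≈ 0.779

0.78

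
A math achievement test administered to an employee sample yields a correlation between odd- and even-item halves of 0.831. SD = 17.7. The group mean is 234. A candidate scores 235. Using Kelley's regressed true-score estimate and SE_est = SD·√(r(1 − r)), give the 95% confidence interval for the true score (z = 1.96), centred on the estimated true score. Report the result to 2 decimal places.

[224.87, 244.95]

Full-length reliability (Spearman-Brown) = 2(0.831)/(1+0.831) ≈ 0.90770
T̂ = 0.90770(235) + 0.09230(234) ≈ 234.90770
SE_est = SD · √(r(1 − r)) = 17.70000 · √0.08378 ≈ 17.70000 · 0.28945 ≈ 5.12323
CI = 234.90770 ± 1.96 · 5.12323 → [224.86617, 244.94923]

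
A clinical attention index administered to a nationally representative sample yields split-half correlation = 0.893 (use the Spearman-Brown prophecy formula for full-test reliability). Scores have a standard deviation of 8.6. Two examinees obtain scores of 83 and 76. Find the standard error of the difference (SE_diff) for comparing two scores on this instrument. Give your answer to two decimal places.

2.89

Full-length reliability (Spearman-Brown) = 2(0.893)/(1+0.893) ≈ 0.94348
SEM = 8.60000 · √(1 − 0.94348) = 8.60000 · √0.05652 ≈ 8.60000 · 0.23775 ≈ 2.04463
Standard error of the difference = 2.04463·√2 ≈ 2.89155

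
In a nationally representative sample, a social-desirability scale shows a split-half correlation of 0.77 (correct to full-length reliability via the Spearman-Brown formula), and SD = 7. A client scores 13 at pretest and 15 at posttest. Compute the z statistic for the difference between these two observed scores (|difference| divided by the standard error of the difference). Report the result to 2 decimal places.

r_full = 2·0.77 / (1 + 0.77) ≃ 0.870
SEM = 7.000 · √(1 − 0.870) = 7.000 · √0.130 ≃ 7.000 · 0.360 ≃ 2.523
SE_diff = √2 · SEM ≃ 3.569
z = |13 − 15| / 3.569 = 2 / 3.569 ≃ 0.560

0.56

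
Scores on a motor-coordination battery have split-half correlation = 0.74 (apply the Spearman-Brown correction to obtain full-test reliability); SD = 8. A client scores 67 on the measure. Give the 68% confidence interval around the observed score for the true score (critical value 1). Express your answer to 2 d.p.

Full-length reliability (Spearman-Brown) = 2(0.74)/(1+0.74) ≈ 0.8506
SEM = 8.0000×√(1 − 0.8506) ≈ 3.0924
1 × SEM ≈ 3.0924
CI = 67 ± 3.0924 → [63.9076, 70.0924]

[63.91, 70.09]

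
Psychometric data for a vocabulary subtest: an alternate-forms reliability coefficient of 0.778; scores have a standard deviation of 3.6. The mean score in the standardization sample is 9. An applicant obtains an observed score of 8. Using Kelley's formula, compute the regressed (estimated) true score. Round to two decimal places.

Estimated true score = 0.778*8 + (1 − 0.778)*9 ≈ 8.222

8.22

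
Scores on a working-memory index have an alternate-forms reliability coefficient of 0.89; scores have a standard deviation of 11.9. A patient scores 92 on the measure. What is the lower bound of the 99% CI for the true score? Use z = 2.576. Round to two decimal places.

SEM = 11.9000 × √(1 − 0.8900) = 11.9000 × √0.1100 ≈ 11.9000 × 0.3317 ≈ 3.9468
2.576 × SEM ≈ 10.1669
Lower limit = 92 − 10.1669 ≈ 81.8331

81.83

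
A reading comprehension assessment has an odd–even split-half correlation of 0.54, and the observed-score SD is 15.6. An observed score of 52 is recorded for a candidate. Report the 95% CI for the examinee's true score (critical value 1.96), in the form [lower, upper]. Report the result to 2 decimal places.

[35.29, 68.71]

r_full = 2·0.54 / (1 + 0.54) ≃ 0.701
The standard error of measurement is 15.600*√(1 − 0.701) ≃ 15.600*0.547 ≃ 8.526.
Half-width = 1.96*8.526 ≃ 16.711
Interval: (35.289, 68.711)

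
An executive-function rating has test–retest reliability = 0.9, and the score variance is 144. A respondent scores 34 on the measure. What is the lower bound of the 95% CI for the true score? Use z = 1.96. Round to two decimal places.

26.56

SD = √144 ≈ 12.000
SEM = 12.000×√(1 − 0.900) ≈ 3.795
1.96 × SEM ≈ 7.438
Lower limit = 34 − 7.438 ≈ 26.562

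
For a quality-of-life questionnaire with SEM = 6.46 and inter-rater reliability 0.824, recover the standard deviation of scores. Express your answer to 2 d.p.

SD = SEM / √(1 − r) = 6.46 / √0.1760 ≈ 6.46 / 0.4195 ≈ 15.3984

15.40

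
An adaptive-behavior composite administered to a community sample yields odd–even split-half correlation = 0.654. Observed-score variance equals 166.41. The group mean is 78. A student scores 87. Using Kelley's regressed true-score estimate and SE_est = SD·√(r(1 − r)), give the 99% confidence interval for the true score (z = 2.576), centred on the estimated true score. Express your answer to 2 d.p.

SD = √166.41 = 12.9000
r_full = 2·0.654 / (1 + 0.654) ≃ 0.7908
T̂ = r·X + (1 − r)·M = 0.7908×87 + 0.2092×78 ≃ 68.8005 + 16.3168 ≃ 85.1173
SE_est = SD × √(r(1 − r)) = 12.9000 × √0.1654 ≃ 12.9000 × 0.4067 ≃ 5.2468
99% CI: 85.1173 ± 13.5158 ≃ (71.6015, 98.6331)

[71.60, 98.63]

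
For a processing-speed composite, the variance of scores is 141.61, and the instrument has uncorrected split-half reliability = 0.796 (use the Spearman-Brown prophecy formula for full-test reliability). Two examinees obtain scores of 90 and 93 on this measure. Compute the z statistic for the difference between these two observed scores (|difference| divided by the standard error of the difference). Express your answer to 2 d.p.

SD = √141.61 ≈ 11.9000
r_full = 2·0.796 / (1 + 0.796) ≈ 0.8864
The standard error of measurement is 11.9000*√(1 − 0.8864) ≈ 11.9000*0.3370 ≈ 4.0106.
SE_diff = SEM * √2 ≈ 4.0106 * 1.4142 ≈ 5.6718
z = 3 / 5.6718 ≈ 0.5289

0.53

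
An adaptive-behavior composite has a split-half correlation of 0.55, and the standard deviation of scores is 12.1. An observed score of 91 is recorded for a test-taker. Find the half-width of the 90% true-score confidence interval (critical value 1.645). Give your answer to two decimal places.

Full-length reliability (Spearman-Brown) = 2(0.55)/(1+0.55) ≈ 0.7097
SEM = 12.1000×√(1 − 0.7097) ≈ 6.5197
Half-width = 1.645×6.5197 ≈ 10.7249

10.72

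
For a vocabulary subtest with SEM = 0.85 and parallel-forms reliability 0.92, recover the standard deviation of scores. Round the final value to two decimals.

3.01

σ = SEM·(1 − r)^(−1/2) ≈ 0.85*3.536 ≈ 3.005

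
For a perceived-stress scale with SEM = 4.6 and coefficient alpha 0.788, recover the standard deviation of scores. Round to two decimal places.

9.99

SD = 4.6 / √(1 − 0.788) ≈ 9.991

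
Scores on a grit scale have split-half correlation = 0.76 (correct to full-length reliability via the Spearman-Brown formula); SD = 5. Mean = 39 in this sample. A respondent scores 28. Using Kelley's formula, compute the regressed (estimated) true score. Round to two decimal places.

29.50

Spearman-Brown: r = 2(0.76) / (1 + 0.76) = 1.520 / 1.760 ≈ 0.864
Estimated true score = 0.864·28 + (1 − 0.864)·39 ≈ 29.500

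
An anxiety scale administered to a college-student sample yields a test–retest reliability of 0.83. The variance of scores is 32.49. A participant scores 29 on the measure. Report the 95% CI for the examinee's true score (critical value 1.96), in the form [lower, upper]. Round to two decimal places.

[24.39, 33.61]

σ = 32.49^(1/2) = 5.70000
SEM = 5.70000·√(1 − 0.83000) ≈ 2.35017
Margin = 1.96 · 2.35017 ≈ 4.60633
95% CI: 29 ± 4.60633 = [24.39367, 33.60633]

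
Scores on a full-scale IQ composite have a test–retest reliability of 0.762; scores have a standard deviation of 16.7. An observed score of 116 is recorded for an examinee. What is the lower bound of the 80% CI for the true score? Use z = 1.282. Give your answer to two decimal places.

105.56

SEM = 16.7000×√(1 − 0.7620) ≈ 8.1471
Margin = 1.282 × 8.1471 ≈ 10.4446
Lower limit = 116 − 10.4446 ≈ 105.5554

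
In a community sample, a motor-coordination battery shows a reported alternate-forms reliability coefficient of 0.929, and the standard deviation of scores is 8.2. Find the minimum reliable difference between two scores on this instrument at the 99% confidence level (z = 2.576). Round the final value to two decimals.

SEM = 8.200 * √(1 − 0.929) = 8.200 * √0.071 ≈ 8.200 * 0.266 ≈ 2.185
SE_diff = SEM * √2 ≈ 2.185 * 1.414 ≈ 3.090
Smallest detectable difference = 2.576*3.090 ≈ 7.960

7.96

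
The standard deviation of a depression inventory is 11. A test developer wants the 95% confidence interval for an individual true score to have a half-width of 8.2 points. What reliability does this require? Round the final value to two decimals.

0.86

SEM needed = half-width / z = 8.2/1.96 ≈ 4.1837
Required reliability = 1 − (SEM/SD)² = 1 − 0.1447 ≈ 0.8553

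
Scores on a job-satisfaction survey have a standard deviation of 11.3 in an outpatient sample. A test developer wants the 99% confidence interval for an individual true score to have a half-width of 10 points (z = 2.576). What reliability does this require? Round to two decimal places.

Required SEM = 10 / 2.576 ≈ 3.8820
r = 1 − (SEM / SD)² = 1 − (3.8820 / 11.3)² ≈ 1 − 0.1180 ≈ 0.8820

0.88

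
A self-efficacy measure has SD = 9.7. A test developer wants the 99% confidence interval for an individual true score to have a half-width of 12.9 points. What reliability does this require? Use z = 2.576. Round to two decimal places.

Required SEM = 12.9 / 2.576 ≈ 5.0078
r = 1 − (SEM / SD)² = 1 − (5.0078 / 9.7)² ≈ 1 − 0.2665 ≈ 0.7335

0.73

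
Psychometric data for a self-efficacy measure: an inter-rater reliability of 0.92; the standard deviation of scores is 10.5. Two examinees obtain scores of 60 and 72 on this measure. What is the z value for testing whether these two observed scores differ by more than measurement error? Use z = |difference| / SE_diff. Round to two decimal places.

The standard error of measurement is 10.5000*√(1 − 0.9200) ≃ 10.5000*0.2828 ≃ 2.9698.
SE_diff = √2 * SEM ≃ 4.2000
z = |60 − 72| / 4.2000 = 12 / 4.2000 ≃ 2.8571

2.86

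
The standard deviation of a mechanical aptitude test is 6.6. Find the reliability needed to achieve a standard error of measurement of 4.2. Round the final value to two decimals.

0.60

r = 1 − (SEM / SD)² = 1 − (4.200 / 6.6)² ≈ 1 − 0.405 ≈ 0.595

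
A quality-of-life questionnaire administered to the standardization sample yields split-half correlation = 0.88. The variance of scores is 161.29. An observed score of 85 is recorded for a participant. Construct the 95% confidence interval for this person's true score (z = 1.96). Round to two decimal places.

SD = √161.29 = 12.7000
r_full = 2·0.88 / (1 + 0.88) ≈ 0.9362
SEM = 12.7000*√(1 − 0.9362) ≈ 3.2086
1.96 * SEM ≈ 6.2889
CI = 85 ± 6.2889 → [78.7111, 91.2889]

[78.71, 91.29]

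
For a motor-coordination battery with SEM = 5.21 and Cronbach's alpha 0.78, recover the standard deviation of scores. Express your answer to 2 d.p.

11.11

σ = SEM·(1 − r)^(−1/2) ≈ 5.21*2.132 ≈ 11.108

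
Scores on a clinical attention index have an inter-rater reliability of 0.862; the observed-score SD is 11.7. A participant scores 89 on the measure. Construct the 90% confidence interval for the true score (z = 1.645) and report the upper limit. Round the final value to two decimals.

The standard error of measurement is 11.70000*√(1 − 0.86200) ≃ 11.70000*0.37148 ≃ 4.34636.
Margin = 1.645 * 4.34636 ≃ 7.14976
Upper limit = 89 + 7.14976 ≃ 96.14976

96.15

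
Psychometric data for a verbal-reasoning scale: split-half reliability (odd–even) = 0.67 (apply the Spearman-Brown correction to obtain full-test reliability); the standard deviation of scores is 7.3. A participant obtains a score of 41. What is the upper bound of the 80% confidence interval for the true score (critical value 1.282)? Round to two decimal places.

r_full = 2·0.67 / (1 + 0.67) ≈ 0.802
SEM = 7.300×√(1 − 0.802) ≈ 3.245
Margin = 1.282 × 3.245 ≈ 4.160
Upper limit = 41 + 4.160 ≈ 45.160

45.16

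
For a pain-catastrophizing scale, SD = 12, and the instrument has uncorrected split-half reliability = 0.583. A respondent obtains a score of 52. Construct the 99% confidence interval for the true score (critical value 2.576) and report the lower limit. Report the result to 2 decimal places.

36.13

r_full = 2·0.583 / (1 + 0.583) ≈ 0.7366
The standard error of measurement is 12.0000×√(1 − 0.7366) ≈ 12.0000×0.5132 ≈ 6.1590.
Margin = 2.576 × 6.1590 ≈ 15.8655
Lower limit = 52 − 15.8655 ≈ 36.1345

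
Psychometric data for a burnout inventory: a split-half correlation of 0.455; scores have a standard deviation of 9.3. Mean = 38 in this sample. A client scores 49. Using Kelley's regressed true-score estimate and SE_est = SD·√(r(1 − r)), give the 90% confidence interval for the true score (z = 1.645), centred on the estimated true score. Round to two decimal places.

Full-length reliability (Spearman-Brown) = 2(0.455)/(1+0.455) ≈ 0.6254
T̂ = 0.6254(49) + 0.3746(38) ≈ 44.8797
SE_est = 9.3000·√(0.6254·0.3746) ≈ 4.5013
90% CI: 44.8797 ± 7.4047 ≈ (37.4751, 52.2844)

[37.48, 52.28]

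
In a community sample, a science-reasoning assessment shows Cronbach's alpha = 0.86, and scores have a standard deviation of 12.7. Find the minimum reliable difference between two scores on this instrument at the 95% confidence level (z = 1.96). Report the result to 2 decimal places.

13.17

SEM = 12.700 · √(1 − 0.860) = 12.700 · √0.140 ≈ 12.700 · 0.374 ≈ 4.752
SE_diff = √2 · SEM ≈ 6.720
Minimum reliable difference = 1.96 · SE_diff ≈ 1.96 · 6.720 ≈ 13.172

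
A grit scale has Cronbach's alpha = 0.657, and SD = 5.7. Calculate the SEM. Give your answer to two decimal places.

SEM = 5.700 · √(1 − 0.657) = 5.700 · √0.343 ≈ 5.700 · 0.586 ≈ 3.338

3.34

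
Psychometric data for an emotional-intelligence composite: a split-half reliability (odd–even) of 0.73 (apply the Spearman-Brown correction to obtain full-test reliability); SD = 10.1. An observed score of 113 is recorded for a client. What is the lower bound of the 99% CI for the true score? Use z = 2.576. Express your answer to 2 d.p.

r_full = 2·0.73 / (1 + 0.73) ≈ 0.844
SEM = 10.100*√(1 − 0.844) ≈ 3.990
Half-width = 2.576*3.990 ≈ 10.278
Lower bound: 113 − 10.278 = 102.722

102.72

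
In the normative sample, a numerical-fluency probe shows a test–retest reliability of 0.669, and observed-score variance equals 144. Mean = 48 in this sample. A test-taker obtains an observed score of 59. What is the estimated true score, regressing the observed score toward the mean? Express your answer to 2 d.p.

55.36

T̂ = r·X + (1 − r)·M = 0.6690×59 + 0.3310×48 = 39.4710 + 15.8880 ≈ 55.3590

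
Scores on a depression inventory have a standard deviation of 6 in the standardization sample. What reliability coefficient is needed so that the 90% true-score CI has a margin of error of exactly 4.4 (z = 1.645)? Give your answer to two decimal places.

0.80

SEM needed = half-width / z = 4.4/1.645 ≃ 2.675
Required reliability = 1 − (SEM/SD)² = 1 − 0.199 ≃ 0.801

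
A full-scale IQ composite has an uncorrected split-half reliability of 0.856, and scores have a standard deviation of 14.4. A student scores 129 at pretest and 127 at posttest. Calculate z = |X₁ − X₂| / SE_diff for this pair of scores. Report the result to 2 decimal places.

r_full = 2·0.856 / (1 + 0.856) ≈ 0.9224
SEM = 14.4000 · √(1 − 0.9224) = 14.4000 · √0.0776 ≈ 14.4000 · 0.2785 ≈ 4.0110
SE_diff = √2 · SEM ≈ 5.6724
z = 2 / 5.6724 ≈ 0.3526

0.35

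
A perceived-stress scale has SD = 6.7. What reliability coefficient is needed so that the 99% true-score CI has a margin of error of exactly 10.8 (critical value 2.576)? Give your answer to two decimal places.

0.61

Required SEM = 10.8 / 2.576 ≃ 4.1925
r = 1 − (4.1925/6.7)² ≃ 1 − 0.3916 ≃ 0.6084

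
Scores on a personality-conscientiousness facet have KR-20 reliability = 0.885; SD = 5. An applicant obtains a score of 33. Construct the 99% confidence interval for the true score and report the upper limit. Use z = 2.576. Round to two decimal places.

The standard error of measurement is 5.000×√(1 − 0.885) ≈ 5.000×0.339 ≈ 1.696.
Margin = 2.576 × 1.696 ≈ 4.368
Upper bound: 33 + 4.368 = 37.368

37.37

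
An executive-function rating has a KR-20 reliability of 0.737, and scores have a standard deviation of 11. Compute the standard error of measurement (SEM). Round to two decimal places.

SEM = 11.0000 × √(1 − 0.7370) = 11.0000 × √0.2630 ≈ 11.0000 × 0.5128 ≈ 5.6412

5.64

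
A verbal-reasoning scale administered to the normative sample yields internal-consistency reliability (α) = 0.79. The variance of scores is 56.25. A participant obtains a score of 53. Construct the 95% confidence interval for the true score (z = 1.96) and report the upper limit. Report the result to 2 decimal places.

59.74

SD = √56.25 ≈ 7.50000
SEM = 7.50000 × √(1 − 0.79000) = 7.50000 × √0.21000 ≈ 7.50000 × 0.45826 ≈ 3.43693
Half-width = 1.96×3.43693 ≈ 6.73639
Upper bound: 53 + 6.73639 = 59.73639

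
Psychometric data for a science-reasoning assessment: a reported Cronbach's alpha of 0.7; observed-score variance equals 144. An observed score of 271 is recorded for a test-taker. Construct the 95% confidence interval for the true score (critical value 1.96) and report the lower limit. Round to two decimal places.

258.12

SD = √144 ≈ 12.00000
SEM = 12.00000 × √(1 − 0.70000) = 12.00000 × √0.30000 ≈ 12.00000 × 0.54772 ≈ 6.57267
Half-width = 1.96×6.57267 ≈ 12.88243
Lower bound: 271 − 12.88243 = 258.11757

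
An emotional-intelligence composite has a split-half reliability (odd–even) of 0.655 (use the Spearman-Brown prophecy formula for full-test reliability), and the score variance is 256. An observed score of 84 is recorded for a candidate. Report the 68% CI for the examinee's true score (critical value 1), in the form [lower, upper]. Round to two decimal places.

SD = √256 ≃ 16.00000
Full-length reliability (Spearman-Brown) = 2(0.655)/(1+0.655) ≃ 0.79154
SEM = 16.00000·√(1 − 0.79154) ≃ 7.30517
Half-width = 1·7.30517 ≃ 7.30517
68% CI: 84 ± 7.30517 = [76.69483, 91.30517]

[76.69, 91.31]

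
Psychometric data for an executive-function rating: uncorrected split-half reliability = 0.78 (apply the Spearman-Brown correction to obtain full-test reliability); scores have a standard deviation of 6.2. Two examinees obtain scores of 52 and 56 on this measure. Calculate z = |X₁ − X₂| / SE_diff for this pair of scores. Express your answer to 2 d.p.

1.30

Full-length reliability (Spearman-Brown) = 2(0.78)/(1+0.78) ≈ 0.8764
The standard error of measurement is 6.2000·√(1 − 0.8764) ≈ 6.2000·0.3516 ≈ 2.1797.
Standard error of the difference = 2.1797·√2 ≈ 3.0825
z = |52 − 56| / 3.0825 = 4 / 3.0825 ≈ 1.2976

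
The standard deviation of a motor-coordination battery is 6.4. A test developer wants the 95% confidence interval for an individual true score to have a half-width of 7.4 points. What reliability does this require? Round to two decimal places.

0.65

Required SEM = 7.4 / 1.96 ≈ 3.77551
r = 1 − (SEM / SD)² = 1 − (3.77551 / 6.4)² ≈ 1 − 0.34801 ≈ 0.65199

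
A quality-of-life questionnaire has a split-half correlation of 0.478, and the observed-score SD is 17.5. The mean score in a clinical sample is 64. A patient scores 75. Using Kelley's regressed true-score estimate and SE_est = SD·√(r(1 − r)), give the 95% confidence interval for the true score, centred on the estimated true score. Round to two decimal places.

Full-length reliability (Spearman-Brown) = 2(0.478)/(1+0.478) ≃ 0.6468
Estimated true score = 0.6468*75 + (1 − 0.6468)*64 ≃ 71.1150
SE_est = 17.5000*√(0.6468*0.3532) ≃ 8.3643
CI = 71.1150 ± 1.96 * 8.3643 → [54.7211, 87.5090]

[54.72, 87.51]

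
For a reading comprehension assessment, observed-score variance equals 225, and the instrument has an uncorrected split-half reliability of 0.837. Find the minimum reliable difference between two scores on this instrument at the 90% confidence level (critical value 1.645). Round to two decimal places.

10.39

SD = √225 = 15.0000
r_full = 2·0.837 / (1 + 0.837) ≈ 0.9113
SEM = 15.0000 * √(1 − 0.9113) = 15.0000 * √0.0887 ≈ 15.0000 * 0.2979 ≈ 4.4682
Standard error of the difference = 4.4682·√2 ≈ 6.3190
Smallest detectable difference = 1.645*6.3190 ≈ 10.3947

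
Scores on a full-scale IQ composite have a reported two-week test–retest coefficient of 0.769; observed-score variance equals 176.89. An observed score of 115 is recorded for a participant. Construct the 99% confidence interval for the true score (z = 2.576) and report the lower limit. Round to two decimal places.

SD = √176.89 = 13.300
SEM = 13.300·√(1 − 0.769) ≈ 6.392
Half-width = 2.576·6.392 ≈ 16.467
Lower bound: 115 − 16.467 = 98.533

98.53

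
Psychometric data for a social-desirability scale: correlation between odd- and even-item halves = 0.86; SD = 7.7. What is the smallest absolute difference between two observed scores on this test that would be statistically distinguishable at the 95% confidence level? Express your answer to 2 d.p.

5.86

Spearman-Brown: r = 2(0.86) / (1 + 0.86) = 1.7200 / 1.8600 ≈ 0.9247
SEM = 7.7000 × √(1 − 0.9247) = 7.7000 × √0.0753 ≈ 7.7000 × 0.2744 ≈ 2.1125
Standard error of the difference = 2.1125·√2 ≈ 2.9875
Smallest detectable difference = 1.96×2.9875 ≈ 5.8556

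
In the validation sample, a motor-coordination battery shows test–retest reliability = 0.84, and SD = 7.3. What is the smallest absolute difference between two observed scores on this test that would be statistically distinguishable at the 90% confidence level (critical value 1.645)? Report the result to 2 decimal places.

The standard error of measurement is 7.3000·√(1 − 0.8400) ≃ 7.3000·0.4000 ≃ 2.9200.
SE_diff = √2 · SEM ≃ 4.1295
Minimum reliable difference = 1.645 · SE_diff ≃ 1.645 · 4.1295 ≃ 6.7930

6.79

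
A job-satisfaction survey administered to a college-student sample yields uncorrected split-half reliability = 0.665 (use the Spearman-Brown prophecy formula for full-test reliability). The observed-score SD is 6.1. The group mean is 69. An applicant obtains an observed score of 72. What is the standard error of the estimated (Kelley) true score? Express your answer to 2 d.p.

2.45

Full-length reliability (Spearman-Brown) = 2(0.665)/(1+0.665) ≃ 0.799
SE_est = SD · √(r(1 − r)) = 6.100 · √0.161 ≃ 6.100 · 0.401 ≃ 2.445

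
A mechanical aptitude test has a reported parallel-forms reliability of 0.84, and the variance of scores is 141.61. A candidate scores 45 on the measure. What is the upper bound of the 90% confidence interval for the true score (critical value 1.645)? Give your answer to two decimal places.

σ = 141.61^(1/2) = 11.90000
SEM = 11.90000·√(1 − 0.84000) ≈ 4.76000
Half-width = 1.645·4.76000 ≈ 7.83020
Upper limit = 45 + 7.83020 ≈ 52.83020

52.83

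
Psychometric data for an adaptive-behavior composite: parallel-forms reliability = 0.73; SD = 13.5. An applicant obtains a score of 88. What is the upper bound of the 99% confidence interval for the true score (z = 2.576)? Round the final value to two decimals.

106.07

SEM = 13.500 * √(1 − 0.730) = 13.500 * √0.270 ≈ 13.500 * 0.520 ≈ 7.015
2.576 * SEM ≈ 18.070
Upper limit = 88 + 18.070 ≈ 106.070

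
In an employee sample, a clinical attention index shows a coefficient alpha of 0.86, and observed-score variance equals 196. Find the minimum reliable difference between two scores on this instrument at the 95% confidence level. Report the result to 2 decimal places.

14.52

σ = 196^(1/2) = 14.0000
The standard error of measurement is 14.0000×√(1 − 0.8600) ≈ 14.0000×0.3742 ≈ 5.2383.
SE_diff = √2 × SEM ≈ 7.4081
Minimum reliable difference = 1.96 × SE_diff ≈ 1.96 × 7.4081 ≈ 14.5199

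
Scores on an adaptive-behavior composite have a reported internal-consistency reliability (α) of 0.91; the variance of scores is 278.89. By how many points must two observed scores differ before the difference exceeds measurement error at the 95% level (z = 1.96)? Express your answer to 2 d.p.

13.89

SD = √278.89 ≈ 16.700
SEM = 16.700 · √(1 − 0.910) = 16.700 · √0.090 ≈ 16.700 · 0.300 ≈ 5.010
Standard error of the difference = 5.010·√2 ≈ 7.085
Smallest detectable difference = 1.96·7.085 ≈ 13.887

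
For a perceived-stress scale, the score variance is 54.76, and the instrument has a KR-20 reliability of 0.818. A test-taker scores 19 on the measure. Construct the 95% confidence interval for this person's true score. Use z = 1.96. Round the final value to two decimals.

[12.81, 25.19]

SD = √54.76 = 7.400
SEM = 7.400*√(1 − 0.818) ≈ 3.157
1.96 * SEM ≈ 6.188
Interval: (12.812, 25.188)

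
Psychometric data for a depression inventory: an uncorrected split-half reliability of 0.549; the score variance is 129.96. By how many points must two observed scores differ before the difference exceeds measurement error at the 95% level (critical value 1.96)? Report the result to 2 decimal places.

SD = √129.96 ≃ 11.400
r_full = 2·0.549 / (1 + 0.549) ≃ 0.709
SEM = 11.400 · √(1 − 0.709) = 11.400 · √0.291 ≃ 11.400 · 0.540 ≃ 6.151
SE_diff = √2 · SEM ≃ 8.699
Minimum reliable difference = 1.96 · SE_diff ≃ 1.96 · 8.699 ≃ 17.051

17.05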